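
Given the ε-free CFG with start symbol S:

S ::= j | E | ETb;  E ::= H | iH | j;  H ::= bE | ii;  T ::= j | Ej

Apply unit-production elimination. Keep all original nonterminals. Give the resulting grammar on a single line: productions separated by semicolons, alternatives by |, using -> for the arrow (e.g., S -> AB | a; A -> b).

S -> j | bE | iH | ii | ETb; E -> j | bE | iH | ii; H -> bE | ii; T -> j | Ej

Unit productions: E->H, S->E.
Unit pairs (A ⇒* B via units): (E,H), (S,E), (S,H).
S: inherits non-unit rules of {E, H, S} → ETb | bE | iH | ii | j.
E: inherits non-unit rules of {E, H} → bE | iH | ii | j.
H: inherits non-unit rules of {H} → bE | ii.
T: inherits non-unit rules of {T} → Ej | j.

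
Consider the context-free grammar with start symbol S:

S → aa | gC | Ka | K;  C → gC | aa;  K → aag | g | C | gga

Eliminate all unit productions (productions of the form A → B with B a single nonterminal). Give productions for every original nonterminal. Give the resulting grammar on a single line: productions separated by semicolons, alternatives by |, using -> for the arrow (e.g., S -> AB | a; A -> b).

Unit productions: K->C, S->K.
Unit pairs (A ⇒* B via units): (K,C), (S,C), (S,K).
S: inherits non-unit rules of {C, K, S} → Ka | aa | aag | g | gC | gga.
C: inherits non-unit rules of {C} → aa | gC.
K: inherits non-unit rules of {C, K} → aa | aag | g | gC | gga.

S -> g | Ka | aa | gC | aag | gga; C -> aa | gC; K -> g | aa | gC | aag | gga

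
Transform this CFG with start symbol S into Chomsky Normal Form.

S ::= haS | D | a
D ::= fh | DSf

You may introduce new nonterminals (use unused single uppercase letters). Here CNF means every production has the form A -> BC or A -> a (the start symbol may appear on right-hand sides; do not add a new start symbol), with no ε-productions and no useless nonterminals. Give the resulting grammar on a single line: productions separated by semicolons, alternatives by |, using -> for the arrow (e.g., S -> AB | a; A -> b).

No ε-productions.
After unit-elimination: S -> a | fh | DSf | haS; D -> fh | DSf.
TERM: introduce C -> a, A -> f, B -> h and substitute in every rule of length ≥2.
BIN: D -> DSA becomes D -> DE, E -> SA; S -> BCS becomes S -> BF, F -> CS; S -> DSA becomes S -> DG, G -> SA.

S -> a | AB | BF | DG; A -> f; B -> h; C -> a; D -> AB | DE; E -> SA; F -> CS; G -> SA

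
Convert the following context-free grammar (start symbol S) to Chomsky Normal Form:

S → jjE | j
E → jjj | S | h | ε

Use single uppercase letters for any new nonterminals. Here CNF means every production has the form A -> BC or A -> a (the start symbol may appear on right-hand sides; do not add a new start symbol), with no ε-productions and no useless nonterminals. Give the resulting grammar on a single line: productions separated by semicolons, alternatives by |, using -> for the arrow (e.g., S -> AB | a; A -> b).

Nullable: {E}; after ε-elimination: S -> j | jj | jjE; E -> S | h | jjj.
After unit-elimination: S -> j | jj | jjE; E -> h | j | jj | jjE | jjj.
TERM: introduce A -> j and substitute in every rule of length ≥2.
BIN: E -> AAA becomes E -> AB, B -> AA; E -> AAE becomes E -> AC, C -> AE; S -> AAE becomes S -> AD, D -> AE.

S -> j | AA | AD; A -> j; B -> AA; C -> AE; D -> AE; E -> h | j | AA | AB | AC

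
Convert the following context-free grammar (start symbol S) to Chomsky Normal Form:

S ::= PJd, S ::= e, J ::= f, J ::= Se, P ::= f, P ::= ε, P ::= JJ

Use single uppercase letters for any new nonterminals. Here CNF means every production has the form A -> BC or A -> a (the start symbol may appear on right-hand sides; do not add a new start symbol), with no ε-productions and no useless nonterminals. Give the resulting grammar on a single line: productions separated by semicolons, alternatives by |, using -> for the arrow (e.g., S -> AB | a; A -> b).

Nullable: {P}; after ε-elimination: S -> e | Jd | PJd; J -> f | Se; P -> f | JJ.
No unit productions to eliminate.
TERM: introduce B -> d, A -> e and substitute in every rule of length ≥2.
BIN: S -> PJB becomes S -> PC, C -> JB.

S -> e | JB | PC; A -> e; B -> d; C -> JB; J -> f | SA; P -> f | JJ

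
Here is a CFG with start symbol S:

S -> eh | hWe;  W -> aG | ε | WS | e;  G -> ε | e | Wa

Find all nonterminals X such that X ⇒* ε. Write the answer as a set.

Directly nullable (have an ε-rule): {G, W}.
Not nullable: S — each has a terminal in every rule's right-hand side or depends on a non-nullable symbol.

{G, W}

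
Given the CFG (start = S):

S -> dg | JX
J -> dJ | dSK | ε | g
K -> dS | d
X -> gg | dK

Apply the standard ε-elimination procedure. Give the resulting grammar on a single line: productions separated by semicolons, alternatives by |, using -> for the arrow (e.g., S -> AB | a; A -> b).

S -> X | JX | dg; J -> d | g | dJ | dSK; K -> d | dS; X -> dK | gg

Nullable set: {J}.
S -> JX: J nullable, giving JX | X.
Drop J -> ε.
J -> dJ: J nullable, giving d | dJ.
Unchanged (no nullable symbols): S -> dg; J -> dSK; J -> g; K -> d; K -> dS; X -> dK; X -> gg.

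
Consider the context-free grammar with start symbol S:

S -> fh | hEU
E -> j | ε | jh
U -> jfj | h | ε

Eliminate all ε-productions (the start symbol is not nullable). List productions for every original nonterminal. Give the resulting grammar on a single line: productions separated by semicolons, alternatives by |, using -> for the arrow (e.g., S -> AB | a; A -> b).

Nullable set: {E, U}.
S -> hEU: E, U nullable, giving h | hE | hEU | hU.
Drop E -> ε.
Drop U -> ε.
Unchanged (no nullable symbols): S -> fh; E -> j; E -> jh; U -> h; U -> jfj.

S -> h | fh | hE | hU | hEU; E -> j | jh; U -> h | jfj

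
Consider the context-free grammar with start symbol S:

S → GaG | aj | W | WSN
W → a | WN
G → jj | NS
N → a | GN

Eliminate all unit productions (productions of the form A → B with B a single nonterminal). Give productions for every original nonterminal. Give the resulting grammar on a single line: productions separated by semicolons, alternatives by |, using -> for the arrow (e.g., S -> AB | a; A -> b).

Unit productions: S->W.
Unit pairs (A ⇒* B via units): (S,W).
S: inherits non-unit rules of {S, W} → GaG | WN | WSN | a | aj.
G: inherits non-unit rules of {G} → NS | jj.
N: inherits non-unit rules of {N} → GN | a.
W: inherits non-unit rules of {W} → WN | a.

S -> a | WN | aj | GaG | WSN; G -> NS | jj; N -> a | GN; W -> a | WN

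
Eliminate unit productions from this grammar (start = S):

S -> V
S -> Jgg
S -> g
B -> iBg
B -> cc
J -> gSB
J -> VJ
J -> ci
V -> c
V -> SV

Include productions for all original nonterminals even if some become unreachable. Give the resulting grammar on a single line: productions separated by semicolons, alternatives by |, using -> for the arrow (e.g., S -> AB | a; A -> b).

S -> c | g | SV | Jgg; B -> cc | iBg; J -> VJ | ci | gSB; V -> c | SV

Unit productions: S->V.
Unit pairs (A ⇒* B via units): (S,V).
S: inherits non-unit rules of {S, V} → Jgg | SV | c | g.
B: inherits non-unit rules of {B} → cc | iBg.
J: inherits non-unit rules of {J} → VJ | ci | gSB.
V: inherits non-unit rules of {V} → SV | c.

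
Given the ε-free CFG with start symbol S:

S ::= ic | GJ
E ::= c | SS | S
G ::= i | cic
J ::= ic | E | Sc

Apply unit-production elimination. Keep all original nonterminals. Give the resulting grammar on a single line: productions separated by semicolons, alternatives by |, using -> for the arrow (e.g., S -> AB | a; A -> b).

S -> GJ | ic; E -> c | GJ | SS | ic; G -> i | cic; J -> c | GJ | SS | Sc | ic

Unit productions: E->S, J->E.
Unit pairs (A ⇒* B via units): (E,S), (J,E), (J,S).
S: inherits non-unit rules of {S} → GJ | ic.
E: inherits non-unit rules of {E, S} → GJ | SS | c | ic.
G: inherits non-unit rules of {G} → cic | i.
J: inherits non-unit rules of {E, J, S} → GJ | SS | Sc | c | ic.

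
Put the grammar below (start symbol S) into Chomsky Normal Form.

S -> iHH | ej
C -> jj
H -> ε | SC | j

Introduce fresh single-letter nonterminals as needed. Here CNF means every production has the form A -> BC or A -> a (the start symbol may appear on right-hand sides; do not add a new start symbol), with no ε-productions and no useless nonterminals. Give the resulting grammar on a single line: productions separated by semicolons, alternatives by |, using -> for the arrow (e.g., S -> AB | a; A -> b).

Nullable: {H}; after ε-elimination: S -> i | ej | iH | iHH; C -> jj; H -> j | SC.
No unit productions to eliminate.
TERM: introduce B -> e, D -> i, A -> j and substitute in every rule of length ≥2.
BIN: S -> DHH becomes S -> DE, E -> HH.

S -> i | BA | DE | DH; A -> j; B -> e; C -> AA; D -> i; E -> HH; H -> j | SC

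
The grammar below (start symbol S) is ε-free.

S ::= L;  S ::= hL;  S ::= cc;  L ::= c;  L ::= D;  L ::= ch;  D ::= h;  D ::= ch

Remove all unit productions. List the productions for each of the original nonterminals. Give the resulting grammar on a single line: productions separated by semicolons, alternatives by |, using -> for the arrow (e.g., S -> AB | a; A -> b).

S -> c | h | cc | ch | hL; D -> h | ch; L -> c | h | ch

Unit productions: L->D, S->L.
Unit pairs (A ⇒* B via units): (L,D), (S,D), (S,L).
S: inherits non-unit rules of {D, L, S} → c | cc | ch | h | hL.
D: inherits non-unit rules of {D} → ch | h.
L: inherits non-unit rules of {D, L} → c | ch | h.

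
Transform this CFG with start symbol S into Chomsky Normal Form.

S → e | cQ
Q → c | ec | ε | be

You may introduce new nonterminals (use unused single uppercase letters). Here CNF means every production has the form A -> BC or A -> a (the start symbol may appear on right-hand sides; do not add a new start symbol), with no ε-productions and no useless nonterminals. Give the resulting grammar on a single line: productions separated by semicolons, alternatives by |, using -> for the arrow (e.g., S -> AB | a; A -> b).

S -> c | e | CQ; A -> b; B -> e; C -> c; Q -> c | AB | BC

Nullable: {Q}; after ε-elimination: S -> c | e | cQ; Q -> c | be | ec.
No unit productions to eliminate.
TERM: introduce A -> b, C -> c, B -> e and substitute in every rule of length ≥2.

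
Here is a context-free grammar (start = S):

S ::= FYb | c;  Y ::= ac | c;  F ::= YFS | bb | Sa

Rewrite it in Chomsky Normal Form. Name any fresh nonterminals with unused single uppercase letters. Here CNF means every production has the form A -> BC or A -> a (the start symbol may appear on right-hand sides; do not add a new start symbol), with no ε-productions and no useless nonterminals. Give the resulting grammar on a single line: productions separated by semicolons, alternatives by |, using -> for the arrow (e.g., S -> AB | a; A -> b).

No ε-productions.
No unit productions to eliminate.
TERM: introduce A -> a, B -> b, C -> c and substitute in every rule of length ≥2.
BIN: F -> YFS becomes F -> YD, D -> FS; S -> FYB becomes S -> FE, E -> YB.

S -> c | FE; A -> a; B -> b; C -> c; D -> FS; E -> YB; F -> BB | SA | YD; Y -> c | AC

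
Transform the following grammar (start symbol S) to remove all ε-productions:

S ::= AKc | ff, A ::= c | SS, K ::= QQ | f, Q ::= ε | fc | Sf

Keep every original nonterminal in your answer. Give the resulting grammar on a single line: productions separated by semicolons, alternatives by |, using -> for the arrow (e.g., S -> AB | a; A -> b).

Nullable set: {K, Q}.
S -> AKc: K nullable, giving AKc | Ac.
K -> QQ: Q, Q nullable, giving Q | QQ.
Drop Q -> ε.
Unchanged (no nullable symbols): S -> ff; A -> SS; A -> c; K -> f; Q -> Sf; Q -> fc.

S -> Ac | ff | AKc; A -> c | SS; K -> Q | f | QQ; Q -> Sf | fc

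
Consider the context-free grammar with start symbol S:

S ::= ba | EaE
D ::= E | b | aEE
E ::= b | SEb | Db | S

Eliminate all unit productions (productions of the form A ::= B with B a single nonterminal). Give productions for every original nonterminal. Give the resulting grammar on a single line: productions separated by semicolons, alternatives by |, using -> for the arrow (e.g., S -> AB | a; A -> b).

Unit productions: D->E, E->S.
Unit pairs (A ⇒* B via units): (D,E), (D,S), (E,S).
S: inherits non-unit rules of {S} → EaE | ba.
D: inherits non-unit rules of {D, E, S} → Db | EaE | SEb | aEE | b | ba.
E: inherits non-unit rules of {E, S} → Db | EaE | SEb | b | ba.

S -> ba | EaE; D -> b | Db | ba | EaE | SEb | aEE; E -> b | Db | ba | EaE | SEb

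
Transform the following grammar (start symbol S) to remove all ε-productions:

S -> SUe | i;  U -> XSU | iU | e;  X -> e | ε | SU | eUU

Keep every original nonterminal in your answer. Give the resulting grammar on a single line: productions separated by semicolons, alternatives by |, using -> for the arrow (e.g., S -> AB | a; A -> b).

Nullable set: {X}.
U -> XSU: X nullable, giving SU | XSU.
Drop X -> ε.
Unchanged (no nullable symbols): S -> SUe; S -> i; U -> e; U -> iU; X -> SU; X -> e; X -> eUU.

S -> i | SUe; U -> e | SU | iU | XSU; X -> e | SU | eUU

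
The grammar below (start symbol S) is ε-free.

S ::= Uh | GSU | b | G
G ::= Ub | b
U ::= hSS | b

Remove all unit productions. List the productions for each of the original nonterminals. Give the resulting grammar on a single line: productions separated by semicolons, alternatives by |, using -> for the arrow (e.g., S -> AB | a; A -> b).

Unit productions: S->G.
Unit pairs (A ⇒* B via units): (S,G).
S: inherits non-unit rules of {G, S} → GSU | Ub | Uh | b.
G: inherits non-unit rules of {G} → Ub | b.
U: inherits non-unit rules of {U} → b | hSS.

S -> b | Ub | Uh | GSU; G -> b | Ub; U -> b | hSS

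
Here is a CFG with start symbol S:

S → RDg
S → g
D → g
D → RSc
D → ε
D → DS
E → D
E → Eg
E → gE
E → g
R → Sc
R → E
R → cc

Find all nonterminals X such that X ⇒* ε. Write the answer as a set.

Directly nullable (have an ε-rule): {D}.
E is nullable via E -> D (every symbol on the right is already known nullable).
R is nullable via R -> E (every symbol on the right is already known nullable).
Not nullable: S — each has a terminal in every rule's right-hand side or depends on a non-nullable symbol.

{D, E, R}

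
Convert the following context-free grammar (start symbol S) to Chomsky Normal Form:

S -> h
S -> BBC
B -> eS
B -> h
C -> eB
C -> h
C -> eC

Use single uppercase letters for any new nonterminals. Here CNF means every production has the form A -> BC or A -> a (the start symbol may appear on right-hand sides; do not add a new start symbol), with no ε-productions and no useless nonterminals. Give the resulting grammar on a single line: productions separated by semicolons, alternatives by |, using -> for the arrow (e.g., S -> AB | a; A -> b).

S -> h | BD; A -> e; B -> h | AS; C -> h | AB | AC; D -> BC

No ε-productions.
No unit productions to eliminate.
TERM: introduce A -> e and substitute in every rule of length ≥2.
BIN: S -> BBC becomes S -> BD, D -> BC.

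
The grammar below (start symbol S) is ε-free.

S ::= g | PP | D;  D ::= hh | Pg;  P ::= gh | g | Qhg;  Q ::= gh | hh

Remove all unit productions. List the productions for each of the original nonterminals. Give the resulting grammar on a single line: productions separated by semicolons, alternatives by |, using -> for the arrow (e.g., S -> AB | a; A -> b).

Unit productions: S->D.
Unit pairs (A ⇒* B via units): (S,D).
S: inherits non-unit rules of {D, S} → PP | Pg | g | hh.
D: inherits non-unit rules of {D} → Pg | hh.
P: inherits non-unit rules of {P} → Qhg | g | gh.
Q: inherits non-unit rules of {Q} → gh | hh.

S -> g | PP | Pg | hh; D -> Pg | hh; P -> g | gh | Qhg; Q -> gh | hh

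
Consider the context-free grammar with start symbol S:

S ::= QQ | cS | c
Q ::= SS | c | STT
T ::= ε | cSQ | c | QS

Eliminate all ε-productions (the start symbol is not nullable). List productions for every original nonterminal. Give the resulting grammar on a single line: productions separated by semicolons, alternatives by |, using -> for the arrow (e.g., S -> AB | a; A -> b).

S -> c | QQ | cS; Q -> S | c | SS | ST | STT; T -> c | QS | cSQ

Nullable set: {T}.
Q -> STT: T, T nullable, giving S | ST | STT.
Drop T -> ε.
Unchanged (no nullable symbols): S -> QQ; S -> c; S -> cS; Q -> SS; Q -> c; T -> QS; T -> c; T -> cSQ.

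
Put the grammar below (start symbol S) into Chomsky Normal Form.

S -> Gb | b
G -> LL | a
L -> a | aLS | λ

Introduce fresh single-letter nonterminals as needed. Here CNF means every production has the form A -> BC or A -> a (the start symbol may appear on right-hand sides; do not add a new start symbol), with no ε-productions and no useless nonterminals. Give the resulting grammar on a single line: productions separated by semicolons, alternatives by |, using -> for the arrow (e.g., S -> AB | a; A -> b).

S -> b | GB; A -> a; B -> b; C -> LS; D -> LS; G -> a | AC | AS | LL; L -> a | AD | AS

Nullable: {G, L}; after ε-elimination: S -> b | Gb; G -> L | a | LL; L -> a | aS | aLS.
After unit-elimination: S -> b | Gb; G -> a | LL | aS | aLS; L -> a | aS | aLS.
TERM: introduce A -> a, B -> b and substitute in every rule of length ≥2.
BIN: G -> ALS becomes G -> AC, C -> LS; L -> ALS becomes L -> AD, D -> LS.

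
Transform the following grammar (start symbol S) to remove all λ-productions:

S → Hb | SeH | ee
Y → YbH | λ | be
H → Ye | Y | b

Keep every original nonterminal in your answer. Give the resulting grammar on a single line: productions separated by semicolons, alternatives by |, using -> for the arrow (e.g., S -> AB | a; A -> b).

Nullable set: {H, Y}.
S -> Hb: H nullable, giving Hb | b.
S -> SeH: H nullable, giving Se | SeH.
H -> Y: Y nullable, giving Y.
H -> Ye: Y nullable, giving Ye | e.
Drop Y -> λ.
Y -> YbH: Y, H nullable, giving Yb | YbH | b | bH.
Unchanged (no nullable symbols): S -> ee; H -> b; Y -> be.

S -> b | Hb | Se | ee | SeH; H -> Y | b | e | Ye; Y -> b | Yb | bH | be | YbH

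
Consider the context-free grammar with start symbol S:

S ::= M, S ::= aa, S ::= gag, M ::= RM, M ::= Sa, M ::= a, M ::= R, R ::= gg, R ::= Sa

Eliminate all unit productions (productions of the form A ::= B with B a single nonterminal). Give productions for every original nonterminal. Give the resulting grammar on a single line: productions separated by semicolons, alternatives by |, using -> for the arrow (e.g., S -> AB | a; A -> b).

Unit productions: M->R, S->M.
Unit pairs (A ⇒* B via units): (M,R), (S,M), (S,R).
S: inherits non-unit rules of {M, R, S} → RM | Sa | a | aa | gag | gg.
M: inherits non-unit rules of {M, R} → RM | Sa | a | gg.
R: inherits non-unit rules of {R} → Sa | gg.

S -> a | RM | Sa | aa | gg | gag; M -> a | RM | Sa | gg; R -> Sa | gg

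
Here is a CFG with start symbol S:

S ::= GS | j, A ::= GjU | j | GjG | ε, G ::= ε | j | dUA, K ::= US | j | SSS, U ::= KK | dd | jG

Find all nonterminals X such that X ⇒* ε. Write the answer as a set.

Directly nullable (have an ε-rule): {A, G}.
Not nullable: K, S, U — each has a terminal in every rule's right-hand side or depends on a non-nullable symbol.

{A, G}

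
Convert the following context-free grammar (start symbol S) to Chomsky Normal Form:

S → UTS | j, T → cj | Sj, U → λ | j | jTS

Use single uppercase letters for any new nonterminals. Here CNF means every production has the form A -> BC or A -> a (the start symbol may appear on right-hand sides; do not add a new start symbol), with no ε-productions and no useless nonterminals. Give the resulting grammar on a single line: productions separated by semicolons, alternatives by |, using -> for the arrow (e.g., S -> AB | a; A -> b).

Nullable: {U}; after ε-elimination: S -> j | TS | UTS; T -> Sj | cj; U -> j | jTS.
No unit productions to eliminate.
TERM: introduce B -> c, A -> j and substitute in every rule of length ≥2.
BIN: S -> UTS becomes S -> UC, C -> TS; U -> ATS becomes U -> AD, D -> TS.

S -> j | TS | UC; A -> j; B -> c; C -> TS; D -> TS; T -> BA | SA; U -> j | AD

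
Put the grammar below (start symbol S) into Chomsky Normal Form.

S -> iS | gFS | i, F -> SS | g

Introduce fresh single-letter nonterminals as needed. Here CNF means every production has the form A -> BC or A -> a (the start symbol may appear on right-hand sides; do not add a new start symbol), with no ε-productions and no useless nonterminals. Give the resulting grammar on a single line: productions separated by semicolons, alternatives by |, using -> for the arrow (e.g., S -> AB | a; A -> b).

S -> i | AC | BS; A -> g; B -> i; C -> FS; F -> g | SS

No ε-productions.
No unit productions to eliminate.
TERM: introduce A -> g, B -> i and substitute in every rule of length ≥2.
BIN: S -> AFS becomes S -> AC, C -> FS.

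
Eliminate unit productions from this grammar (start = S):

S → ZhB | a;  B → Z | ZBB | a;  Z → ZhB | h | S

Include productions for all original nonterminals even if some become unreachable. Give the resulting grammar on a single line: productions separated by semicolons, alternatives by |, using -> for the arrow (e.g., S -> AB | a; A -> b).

Unit productions: B->Z, Z->S.
Unit pairs (A ⇒* B via units): (B,S), (B,Z), (Z,S).
S: inherits non-unit rules of {S} → ZhB | a.
B: inherits non-unit rules of {B, S, Z} → ZBB | ZhB | a | h.
Z: inherits non-unit rules of {S, Z} → ZhB | a | h.

S -> a | ZhB; B -> a | h | ZBB | ZhB; Z -> a | h | ZhB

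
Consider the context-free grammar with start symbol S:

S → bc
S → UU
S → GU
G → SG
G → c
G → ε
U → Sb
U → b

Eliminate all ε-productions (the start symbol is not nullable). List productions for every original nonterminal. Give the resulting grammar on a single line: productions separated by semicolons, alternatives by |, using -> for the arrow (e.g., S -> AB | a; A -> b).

S -> U | GU | UU | bc; G -> S | c | SG; U -> b | Sb

Nullable set: {G}.
S -> GU: G nullable, giving GU | U.
Drop G -> ε.
G -> SG: G nullable, giving S | SG.
Unchanged (no nullable symbols): S -> UU; S -> bc; G -> c; U -> Sb; U -> b.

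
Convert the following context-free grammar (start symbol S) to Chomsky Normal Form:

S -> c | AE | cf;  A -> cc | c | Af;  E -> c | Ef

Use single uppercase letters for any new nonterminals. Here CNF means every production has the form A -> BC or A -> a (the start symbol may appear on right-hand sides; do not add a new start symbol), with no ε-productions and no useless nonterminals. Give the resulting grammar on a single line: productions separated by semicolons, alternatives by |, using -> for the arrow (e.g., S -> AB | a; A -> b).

No ε-productions.
No unit productions to eliminate.
TERM: introduce C -> c, B -> f and substitute in every rule of length ≥2.

S -> c | AE | CB; A -> c | AB | CC; B -> f; C -> c; E -> c | EB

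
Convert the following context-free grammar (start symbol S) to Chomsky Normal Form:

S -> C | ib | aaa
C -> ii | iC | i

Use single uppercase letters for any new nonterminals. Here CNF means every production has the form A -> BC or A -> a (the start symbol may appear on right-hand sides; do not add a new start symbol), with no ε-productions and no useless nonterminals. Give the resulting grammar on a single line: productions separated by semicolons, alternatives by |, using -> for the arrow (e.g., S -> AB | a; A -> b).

No ε-productions.
After unit-elimination: S -> i | iC | ib | ii | aaa; C -> i | iC | ii.
TERM: introduce B -> a, D -> b, A -> i and substitute in every rule of length ≥2.
BIN: S -> BBB becomes S -> BE, E -> BB.

S -> i | AA | AC | AD | BE; A -> i; B -> a; C -> i | AA | AC; D -> b; E -> BB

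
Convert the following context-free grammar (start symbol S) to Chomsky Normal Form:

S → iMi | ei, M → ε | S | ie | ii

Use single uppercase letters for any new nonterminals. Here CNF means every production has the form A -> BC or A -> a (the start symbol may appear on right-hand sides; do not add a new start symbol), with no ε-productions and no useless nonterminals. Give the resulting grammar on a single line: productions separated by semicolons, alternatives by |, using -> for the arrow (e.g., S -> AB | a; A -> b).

S -> AB | BB | BD; A -> e; B -> i; C -> MB; D -> MB; M -> AB | BA | BB | BC

Nullable: {M}; after ε-elimination: S -> ei | ii | iMi; M -> S | ie | ii.
After unit-elimination: S -> ei | ii | iMi; M -> ei | ie | ii | iMi.
TERM: introduce A -> e, B -> i and substitute in every rule of length ≥2.
BIN: M -> BMB becomes M -> BC, C -> MB; S -> BMB becomes S -> BD, D -> MB.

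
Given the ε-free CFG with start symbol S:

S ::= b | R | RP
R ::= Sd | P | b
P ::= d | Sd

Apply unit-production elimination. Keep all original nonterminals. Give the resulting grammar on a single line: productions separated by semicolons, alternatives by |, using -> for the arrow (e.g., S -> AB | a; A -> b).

Unit productions: R->P, S->R.
Unit pairs (A ⇒* B via units): (R,P), (S,P), (S,R).
S: inherits non-unit rules of {P, R, S} → RP | Sd | b | d.
P: inherits non-unit rules of {P} → Sd | d.
R: inherits non-unit rules of {P, R} → Sd | b | d.

S -> b | d | RP | Sd; P -> d | Sd; R -> b | d | Sd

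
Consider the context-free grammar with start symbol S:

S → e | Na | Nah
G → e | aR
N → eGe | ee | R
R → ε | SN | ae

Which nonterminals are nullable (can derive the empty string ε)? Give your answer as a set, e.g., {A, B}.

Directly nullable (have an ε-rule): {R}.
N is nullable via N -> R (every symbol on the right is already known nullable).
Not nullable: G, S — each has a terminal in every rule's right-hand side or depends on a non-nullable symbol.

{N, R}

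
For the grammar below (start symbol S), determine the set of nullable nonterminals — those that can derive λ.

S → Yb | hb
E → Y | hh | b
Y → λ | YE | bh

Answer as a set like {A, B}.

{E, Y}

Directly nullable (have an ε-rule): {Y}.
E is nullable via E -> Y (every symbol on the right is already known nullable).
Not nullable: S — each has a terminal in every rule's right-hand side or depends on a non-nullable symbol.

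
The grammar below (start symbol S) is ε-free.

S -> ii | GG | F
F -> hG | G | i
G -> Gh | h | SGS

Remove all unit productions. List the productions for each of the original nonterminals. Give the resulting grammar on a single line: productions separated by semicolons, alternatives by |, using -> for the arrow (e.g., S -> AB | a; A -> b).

S -> h | i | GG | Gh | hG | ii | SGS; F -> h | i | Gh | hG | SGS; G -> h | Gh | SGS

Unit productions: F->G, S->F.
Unit pairs (A ⇒* B via units): (F,G), (S,F), (S,G).
S: inherits non-unit rules of {F, G, S} → GG | Gh | SGS | h | hG | i | ii.
F: inherits non-unit rules of {F, G} → Gh | SGS | h | hG | i.
G: inherits non-unit rules of {G} → Gh | SGS | h.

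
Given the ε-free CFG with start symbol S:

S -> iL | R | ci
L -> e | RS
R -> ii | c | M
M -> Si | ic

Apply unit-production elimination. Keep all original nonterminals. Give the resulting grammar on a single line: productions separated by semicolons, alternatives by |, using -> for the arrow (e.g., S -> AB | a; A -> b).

Unit productions: R->M, S->R.
Unit pairs (A ⇒* B via units): (R,M), (S,M), (S,R).
S: inherits non-unit rules of {M, R, S} → Si | c | ci | iL | ic | ii.
L: inherits non-unit rules of {L} → RS | e.
M: inherits non-unit rules of {M} → Si | ic.
R: inherits non-unit rules of {M, R} → Si | c | ic | ii.

S -> c | Si | ci | iL | ic | ii; L -> e | RS; M -> Si | ic; R -> c | Si | ic | ii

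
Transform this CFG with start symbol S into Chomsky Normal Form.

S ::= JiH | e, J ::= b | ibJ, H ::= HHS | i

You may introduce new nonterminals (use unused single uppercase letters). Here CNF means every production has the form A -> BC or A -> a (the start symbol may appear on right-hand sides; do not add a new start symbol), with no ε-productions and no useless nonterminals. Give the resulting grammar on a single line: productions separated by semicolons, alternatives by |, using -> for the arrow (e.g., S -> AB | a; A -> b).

No ε-productions.
No unit productions to eliminate.
TERM: introduce B -> b, A -> i and substitute in every rule of length ≥2.
BIN: H -> HHS becomes H -> HC, C -> HS; J -> ABJ becomes J -> AD, D -> BJ; S -> JAH becomes S -> JE, E -> AH.

S -> e | JE; A -> i; B -> b; C -> HS; D -> BJ; E -> AH; H -> i | HC; J -> b | AD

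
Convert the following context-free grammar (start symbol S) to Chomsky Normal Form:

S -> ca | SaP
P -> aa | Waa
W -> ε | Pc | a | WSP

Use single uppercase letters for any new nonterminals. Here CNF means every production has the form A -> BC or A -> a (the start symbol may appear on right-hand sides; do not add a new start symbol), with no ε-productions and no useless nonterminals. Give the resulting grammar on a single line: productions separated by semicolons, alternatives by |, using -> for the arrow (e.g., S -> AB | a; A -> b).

Nullable: {W}; after ε-elimination: S -> ca | SaP; P -> aa | Waa; W -> a | Pc | SP | WSP.
No unit productions to eliminate.
TERM: introduce A -> a, B -> c and substitute in every rule of length ≥2.
BIN: P -> WAA becomes P -> WC, C -> AA; S -> SAP becomes S -> SD, D -> AP; W -> WSP becomes W -> WE, E -> SP.

S -> BA | SD; A -> a; B -> c; C -> AA; D -> AP; E -> SP; P -> AA | WC; W -> a | PB | SP | WE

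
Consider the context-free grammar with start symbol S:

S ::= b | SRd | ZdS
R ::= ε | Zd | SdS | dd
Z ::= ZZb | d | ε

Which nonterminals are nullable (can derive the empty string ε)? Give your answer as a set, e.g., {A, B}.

Directly nullable (have an ε-rule): {R, Z}.
Not nullable: S — each has a terminal in every rule's right-hand side or depends on a non-nullable symbol.

{R, Z}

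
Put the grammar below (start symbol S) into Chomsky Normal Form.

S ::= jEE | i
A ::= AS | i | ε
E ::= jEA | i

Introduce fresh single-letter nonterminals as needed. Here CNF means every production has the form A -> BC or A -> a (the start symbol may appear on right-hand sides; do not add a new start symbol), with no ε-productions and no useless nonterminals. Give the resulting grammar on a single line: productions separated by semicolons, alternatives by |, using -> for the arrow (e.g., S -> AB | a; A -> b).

S -> i | BF; A -> i | AS | BC; B -> j; C -> EE; D -> EA; E -> i | BD | BE; F -> EE

Nullable: {A}; after ε-elimination: S -> i | jEE; A -> S | i | AS; E -> i | jE | jEA.
After unit-elimination: S -> i | jEE; A -> i | AS | jEE; E -> i | jE | jEA.
TERM: introduce B -> j and substitute in every rule of length ≥2.
BIN: A -> BEE becomes A -> BC, C -> EE; E -> BEA becomes E -> BD, D -> EA; S -> BEE becomes S -> BF, F -> EE.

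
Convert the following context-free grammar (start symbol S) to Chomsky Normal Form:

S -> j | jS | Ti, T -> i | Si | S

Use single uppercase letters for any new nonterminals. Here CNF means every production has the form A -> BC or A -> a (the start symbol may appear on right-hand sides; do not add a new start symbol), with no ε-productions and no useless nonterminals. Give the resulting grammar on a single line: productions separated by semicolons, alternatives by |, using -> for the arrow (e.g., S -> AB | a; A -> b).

No ε-productions.
After unit-elimination: S -> j | Ti | jS; T -> i | j | Si | Ti | jS.
TERM: introduce A -> i, B -> j and substitute in every rule of length ≥2.

S -> j | BS | TA; A -> i; B -> j; T -> i | j | BS | SA | TA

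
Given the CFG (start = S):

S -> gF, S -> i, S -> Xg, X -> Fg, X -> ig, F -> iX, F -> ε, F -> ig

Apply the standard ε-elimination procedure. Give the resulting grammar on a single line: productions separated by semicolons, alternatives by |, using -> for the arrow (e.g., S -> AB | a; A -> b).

Nullable set: {F}.
S -> gF: F nullable, giving g | gF.
Drop F -> ε.
X -> Fg: F nullable, giving Fg | g.
Unchanged (no nullable symbols): S -> Xg; S -> i; F -> iX; F -> ig; X -> ig.

S -> g | i | Xg | gF; F -> iX | ig; X -> g | Fg | ig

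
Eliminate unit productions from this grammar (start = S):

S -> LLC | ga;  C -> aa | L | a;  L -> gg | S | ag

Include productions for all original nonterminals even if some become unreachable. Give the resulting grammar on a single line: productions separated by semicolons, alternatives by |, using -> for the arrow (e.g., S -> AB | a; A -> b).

Unit productions: C->L, L->S.
Unit pairs (A ⇒* B via units): (C,L), (C,S), (L,S).
S: inherits non-unit rules of {S} → LLC | ga.
C: inherits non-unit rules of {C, L, S} → LLC | a | aa | ag | ga | gg.
L: inherits non-unit rules of {L, S} → LLC | ag | ga | gg.

S -> ga | LLC; C -> a | aa | ag | ga | gg | LLC; L -> ag | ga | gg | LLC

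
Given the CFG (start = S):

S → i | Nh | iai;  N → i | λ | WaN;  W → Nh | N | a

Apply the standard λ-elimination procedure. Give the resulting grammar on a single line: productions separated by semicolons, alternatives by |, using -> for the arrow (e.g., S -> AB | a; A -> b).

S -> h | i | Nh | iai; N -> a | i | Wa | aN | WaN; W -> N | a | h | Nh

Nullable set: {N, W}.
S -> Nh: N nullable, giving Nh | h.
Drop N -> λ.
N -> WaN: W, N nullable, giving Wa | WaN | a | aN.
W -> N: N nullable, giving N.
W -> Nh: N nullable, giving Nh | h.
Unchanged (no nullable symbols): S -> i; S -> iai; N -> i; W -> a.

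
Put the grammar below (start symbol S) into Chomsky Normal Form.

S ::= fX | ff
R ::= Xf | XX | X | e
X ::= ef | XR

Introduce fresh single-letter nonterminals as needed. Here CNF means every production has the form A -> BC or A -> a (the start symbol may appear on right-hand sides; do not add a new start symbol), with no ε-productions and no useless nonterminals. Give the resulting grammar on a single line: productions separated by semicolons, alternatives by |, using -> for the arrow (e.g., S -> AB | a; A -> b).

No ε-productions.
After unit-elimination: S -> fX | ff; R -> e | XR | XX | Xf | ef; X -> XR | ef.
TERM: introduce B -> e, A -> f and substitute in every rule of length ≥2.

S -> AA | AX; A -> f; B -> e; R -> e | BA | XA | XR | XX; X -> BA | XR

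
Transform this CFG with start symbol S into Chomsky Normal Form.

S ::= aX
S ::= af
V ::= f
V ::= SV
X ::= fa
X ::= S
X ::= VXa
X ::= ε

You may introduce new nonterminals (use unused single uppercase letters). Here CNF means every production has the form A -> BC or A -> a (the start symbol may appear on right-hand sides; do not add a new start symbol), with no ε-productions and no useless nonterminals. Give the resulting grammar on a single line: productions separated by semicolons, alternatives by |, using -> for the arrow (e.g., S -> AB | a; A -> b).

S -> a | AB | AX; A -> a; B -> f; C -> XA; V -> f | SV; X -> a | AB | AX | BA | VA | VC

Nullable: {X}; after ε-elimination: S -> a | aX | af; V -> f | SV; X -> S | Va | fa | VXa.
After unit-elimination: S -> a | aX | af; V -> f | SV; X -> a | Va | aX | af | fa | VXa.
TERM: introduce A -> a, B -> f and substitute in every rule of length ≥2.
BIN: X -> VXA becomes X -> VC, C -> XA.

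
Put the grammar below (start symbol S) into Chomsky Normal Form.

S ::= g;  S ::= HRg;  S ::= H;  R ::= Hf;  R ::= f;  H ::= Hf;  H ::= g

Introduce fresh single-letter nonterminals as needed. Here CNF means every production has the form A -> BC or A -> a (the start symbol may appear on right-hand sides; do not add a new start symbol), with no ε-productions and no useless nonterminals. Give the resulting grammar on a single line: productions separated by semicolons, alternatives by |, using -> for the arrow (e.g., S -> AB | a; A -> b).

S -> g | HA | HC; A -> f; B -> g; C -> RB; H -> g | HA; R -> f | HA

No ε-productions.
After unit-elimination: S -> g | Hf | HRg; H -> g | Hf; R -> f | Hf.
TERM: introduce A -> f, B -> g and substitute in every rule of length ≥2.
BIN: S -> HRB becomes S -> HC, C -> RB.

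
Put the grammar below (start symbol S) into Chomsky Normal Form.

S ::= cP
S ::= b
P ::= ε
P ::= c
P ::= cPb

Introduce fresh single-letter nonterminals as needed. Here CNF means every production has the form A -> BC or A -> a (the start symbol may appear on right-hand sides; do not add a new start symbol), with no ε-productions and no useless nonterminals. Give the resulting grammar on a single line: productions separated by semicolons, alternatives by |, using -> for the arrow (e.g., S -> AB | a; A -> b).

Nullable: {P}; after ε-elimination: S -> b | c | cP; P -> c | cb | cPb.
No unit productions to eliminate.
TERM: introduce B -> b, A -> c and substitute in every rule of length ≥2.
BIN: P -> APB becomes P -> AC, C -> PB.

S -> b | c | AP; A -> c; B -> b; C -> PB; P -> c | AB | AC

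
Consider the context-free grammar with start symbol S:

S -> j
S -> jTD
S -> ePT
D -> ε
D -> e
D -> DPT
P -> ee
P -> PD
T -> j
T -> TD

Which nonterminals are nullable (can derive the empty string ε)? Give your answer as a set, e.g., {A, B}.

{D}

Directly nullable (have an ε-rule): {D}.
Not nullable: P, S, T — each has a terminal in every rule's right-hand side or depends on a non-nullable symbol.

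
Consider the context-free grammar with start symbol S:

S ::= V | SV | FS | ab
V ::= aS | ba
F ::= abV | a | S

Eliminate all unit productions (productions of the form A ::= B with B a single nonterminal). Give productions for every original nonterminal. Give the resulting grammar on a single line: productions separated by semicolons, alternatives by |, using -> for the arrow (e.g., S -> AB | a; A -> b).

S -> FS | SV | aS | ab | ba; F -> a | FS | SV | aS | ab | ba | abV; V -> aS | ba

Unit productions: F->S, S->V.
Unit pairs (A ⇒* B via units): (F,S), (F,V), (S,V).
S: inherits non-unit rules of {S, V} → FS | SV | aS | ab | ba.
F: inherits non-unit rules of {F, S, V} → FS | SV | a | aS | ab | abV | ba.
V: inherits non-unit rules of {V} → aS | ba.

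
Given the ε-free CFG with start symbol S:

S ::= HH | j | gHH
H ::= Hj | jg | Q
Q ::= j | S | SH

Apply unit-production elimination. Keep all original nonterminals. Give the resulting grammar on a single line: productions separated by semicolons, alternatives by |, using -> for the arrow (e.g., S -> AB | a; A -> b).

S -> j | HH | gHH; H -> j | HH | Hj | SH | jg | gHH; Q -> j | HH | SH | gHH

Unit productions: H->Q, Q->S.
Unit pairs (A ⇒* B via units): (H,Q), (H,S), (Q,S).
S: inherits non-unit rules of {S} → HH | gHH | j.
H: inherits non-unit rules of {H, Q, S} → HH | Hj | SH | gHH | j | jg.
Q: inherits non-unit rules of {Q, S} → HH | SH | gHH | j.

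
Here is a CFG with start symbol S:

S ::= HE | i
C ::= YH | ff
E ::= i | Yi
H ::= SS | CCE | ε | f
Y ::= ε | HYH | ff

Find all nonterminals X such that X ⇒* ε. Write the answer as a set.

{C, H, Y}

Directly nullable (have an ε-rule): {H, Y}.
C is nullable via C -> YH (every symbol on the right is already known nullable).
Not nullable: E, S — each has a terminal in every rule's right-hand side or depends on a non-nullable symbol.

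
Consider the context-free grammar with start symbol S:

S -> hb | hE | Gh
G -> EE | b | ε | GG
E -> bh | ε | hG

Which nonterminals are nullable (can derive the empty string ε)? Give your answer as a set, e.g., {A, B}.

{E, G}

Directly nullable (have an ε-rule): {E, G}.
Not nullable: S — each has a terminal in every rule's right-hand side or depends on a non-nullable symbol.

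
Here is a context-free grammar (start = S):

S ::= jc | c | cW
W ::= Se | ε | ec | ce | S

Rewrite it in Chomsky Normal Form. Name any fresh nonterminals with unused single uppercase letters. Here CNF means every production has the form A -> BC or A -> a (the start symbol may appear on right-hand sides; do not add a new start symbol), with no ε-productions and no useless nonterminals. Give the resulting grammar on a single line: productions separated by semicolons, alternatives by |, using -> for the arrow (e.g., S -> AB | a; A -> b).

Nullable: {W}; after ε-elimination: S -> c | cW | jc; W -> S | Se | ce | ec.
After unit-elimination: S -> c | cW | jc; W -> c | Se | cW | ce | ec | jc.
TERM: introduce A -> c, C -> e, B -> j and substitute in every rule of length ≥2.

S -> c | AW | BA; A -> c; B -> j; C -> e; W -> c | AC | AW | BA | CA | SC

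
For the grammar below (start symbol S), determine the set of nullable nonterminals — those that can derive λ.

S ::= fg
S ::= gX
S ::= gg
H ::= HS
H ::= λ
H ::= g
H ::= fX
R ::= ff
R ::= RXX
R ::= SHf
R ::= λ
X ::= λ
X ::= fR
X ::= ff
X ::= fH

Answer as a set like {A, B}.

Directly nullable (have an ε-rule): {H, R, X}.
Not nullable: S — each has a terminal in every rule's right-hand side or depends on a non-nullable symbol.

{H, R, X}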